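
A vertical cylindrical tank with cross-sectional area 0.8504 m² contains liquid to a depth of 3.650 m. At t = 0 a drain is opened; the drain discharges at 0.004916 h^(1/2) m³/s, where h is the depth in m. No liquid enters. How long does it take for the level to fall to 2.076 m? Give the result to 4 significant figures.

With no inflow, A dh/dt = −0.004916 √h.
∫ h^(−1/2) dh = −(0.004916/A) ∫ dt, giving 2√h = 2√h₀ − (0.004916/A) t.
t = 2A(√h₀ − √h)/0.004916 = 2·0.8504·(√3.650 − √2.076)/0.004916
  = 1.70080 × (1.91050 − 1.44083) / 0.004916 = 162.491 s.

162.5 s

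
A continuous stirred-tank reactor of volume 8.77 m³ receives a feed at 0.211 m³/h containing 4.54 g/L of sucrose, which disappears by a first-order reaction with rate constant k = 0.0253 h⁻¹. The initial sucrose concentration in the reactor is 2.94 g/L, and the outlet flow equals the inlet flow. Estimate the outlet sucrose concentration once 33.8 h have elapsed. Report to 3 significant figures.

2.35 g/L

Species balance: V dC/dt = Q C_in − Q C − k V C.
This is linear with rate a = Q/V + k = 0.049359 h⁻¹.
C_ss = Q C_in/(Q + kV) = 2.2129 g/L; C(t) = C_ss + (C₀ − C_ss) e^(−a t).
C(33.8) = 2.2129 + (0.72706)·e^(−0.049359·33.8) = 2.2129 + (0.72706)·0.18856 = 2.3500 g/L.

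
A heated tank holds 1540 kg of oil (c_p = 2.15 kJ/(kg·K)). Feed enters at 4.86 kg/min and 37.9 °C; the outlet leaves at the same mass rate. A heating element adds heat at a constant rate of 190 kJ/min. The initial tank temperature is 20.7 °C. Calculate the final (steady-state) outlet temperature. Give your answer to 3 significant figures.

56.1 °C

Heat balance on the well-mixed liquid: M c_p dT/dt = ṁ c_p (T_in − T) + 190.
At steady state dT/dt = 0 ⇒ T_ss = T_in + Q̇/(ṁ c_p) = 37.9 + 190/(4.86·2.15) = 56.084 °C.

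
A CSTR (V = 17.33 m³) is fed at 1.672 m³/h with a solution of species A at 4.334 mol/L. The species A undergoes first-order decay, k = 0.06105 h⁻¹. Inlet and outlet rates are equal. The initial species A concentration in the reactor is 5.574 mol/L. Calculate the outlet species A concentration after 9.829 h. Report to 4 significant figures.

3.275 mol/L

V dC/dt = Q(C_in − C) − k V C.
dC/dt = (Q/V) C_in − (Q/V + k) C; effective rate a = Q/V + k = 0.0964801 + 0.06105 = 0.157530 h⁻¹.
C_ss = Q C_in/(Q + kV) = 2.65438 mol/L; C(t) = C_ss + (C₀ − C_ss) e^(−a t).
C(9.829) = 2.65438 + (2.91962)·e^(−0.157530·9.829) = 2.65438 + (2.91962)·0.212596 = 3.27508 mol/L.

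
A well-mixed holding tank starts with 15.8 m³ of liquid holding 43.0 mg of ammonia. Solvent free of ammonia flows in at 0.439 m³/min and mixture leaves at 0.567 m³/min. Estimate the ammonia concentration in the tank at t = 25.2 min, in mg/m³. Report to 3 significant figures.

Let m(t) be the amount of ammonia. Volume: V(t) = V₀ + (Q_in − Q_out) t = 15.8 − 0.12800 t; V(25.2) = 12.574 m³.
Solute balance: dm/dt = 0 − Q_out C = −Q_out m/V(t).
Separate: dm/m = −Q_out dt/V(t) ⇒ ln(m/m₀) = −(Q_out/(Q_in−Q_out)) ln(V/V₀).
m = m₀ (V₀/V)^(Q_out/(Q_in−Q_out)) = 43.0 × (15.8/12.574)^(-4.4297) = 15.638 mg.
C = m/V = 15.638/12.574 = 1.2436 mg/m³.

1.24 mg/m³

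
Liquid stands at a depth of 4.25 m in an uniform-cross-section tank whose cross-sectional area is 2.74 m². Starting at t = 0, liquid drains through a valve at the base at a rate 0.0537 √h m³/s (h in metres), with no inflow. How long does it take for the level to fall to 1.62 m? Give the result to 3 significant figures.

80.5 s

Mass balance (ρ constant): A dh/dt = −0.0537 √h.
This is separable: 2 d(√h)/dt = −0.0537/A, so √h = √h₀ − (0.0537/(2A)) t.
t = 2A(√h₀ − √h)/0.0537 = 2·2.74·(√4.25 − √1.62)/0.0537
  = 5.4800 × (2.0616 − 1.2728) / 0.0537 = 80.492 s.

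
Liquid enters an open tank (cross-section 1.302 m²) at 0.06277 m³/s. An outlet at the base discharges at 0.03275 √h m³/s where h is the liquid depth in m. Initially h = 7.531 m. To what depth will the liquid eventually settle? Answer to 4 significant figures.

A dh/dt = Q_in − 0.03275 √h. Steady state requires inflow = outflow:
Q_in = 0.03275 √h_ss ⇒ √h_ss = 0.06277/0.03275 = 1.91664.
h_ss = 1.91664² = 3.67351 m. (Since h₀ = 7.531 m > h_ss, the level will fall toward this value.)

3.674 m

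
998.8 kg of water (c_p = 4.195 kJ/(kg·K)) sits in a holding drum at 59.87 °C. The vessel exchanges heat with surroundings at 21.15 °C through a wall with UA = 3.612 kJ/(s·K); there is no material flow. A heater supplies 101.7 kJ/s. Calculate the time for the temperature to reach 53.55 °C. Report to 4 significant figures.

1058 s

Heat balance on the well-mixed liquid: M c_p dT/dt = −UA(T − T_amb) + Q̇.
τ = M c_p/UA = 1160.01 s; T_ss = T_amb + Q̇/UA = 21.15 + 101.7/3.612 = 49.3061 °C.
T(t) = T_ss + (T₀ − T_ss)e^(−t/τ); set T = 53.55:
t = −τ ln[(T − T_ss)/(T₀ − T_ss)] = −1160.01 · ln(0.401733) = 1057.89 s.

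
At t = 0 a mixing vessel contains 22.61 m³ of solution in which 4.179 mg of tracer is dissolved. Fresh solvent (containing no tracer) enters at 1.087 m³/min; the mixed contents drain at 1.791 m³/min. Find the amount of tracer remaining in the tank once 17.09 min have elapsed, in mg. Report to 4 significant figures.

Total volume: dV/dt = Q_in − Q_out = -0.704000 m³/min, so V(t) = 22.61 − 0.704000 t and V(17.09) = 10.5786 m³.
Species balance (pure solvent in): dm/dt = −Q_out · m/V(t).
Separate: dm/m = −Q_out dt/V(t) ⇒ ln(m/m₀) = −(Q_out/(Q_in−Q_out)) ln(V/V₀).
m = m₀ (V₀/V)^(Q_out/(Q_in−Q_out)) = 4.179 × (22.61/10.5786)^(-2.54403) = 0.605160 mg.

0.6052 mg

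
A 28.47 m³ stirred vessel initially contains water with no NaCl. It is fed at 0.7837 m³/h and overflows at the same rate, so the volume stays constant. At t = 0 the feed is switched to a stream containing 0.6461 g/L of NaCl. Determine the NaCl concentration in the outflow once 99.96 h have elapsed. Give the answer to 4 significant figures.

Accumulation = in − out for the solute gives V dC/dt = Q(C_in − C).
So dC/dt = (C_in − C)/τ with τ = V/Q = 28.47/0.7837 = 36.3277 h.
Integrating: C(t) = C_in + (C₀ − C_in) e^(−t/τ).
C(99.96) = 0.6461 + (0 − 0.6461)·e^(−99.96/36.3277) = 0.6461 + (-0.646100)·0.0638243 = 0.604863 g/L.

0.6049 g/L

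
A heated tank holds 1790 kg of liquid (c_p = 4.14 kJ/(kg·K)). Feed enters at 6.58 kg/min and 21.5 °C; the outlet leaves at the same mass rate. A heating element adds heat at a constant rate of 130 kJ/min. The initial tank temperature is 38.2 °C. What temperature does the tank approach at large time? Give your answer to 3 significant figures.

26.3 °C

First-law balance (no shaft work): M c_p dT/dt = ṁ c_p (T_in − T) + 130.
At steady state dT/dt = 0 ⇒ T_ss = T_in + Q̇/(ṁ c_p) = 21.5 + 130/(6.58·4.14) = 26.272 °C.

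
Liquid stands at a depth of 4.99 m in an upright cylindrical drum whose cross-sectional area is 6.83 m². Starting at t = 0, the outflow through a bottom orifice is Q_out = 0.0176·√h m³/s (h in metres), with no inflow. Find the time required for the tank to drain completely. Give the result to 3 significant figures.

With no inflow, A dh/dt = −0.0176 √h.
∫ h^(−1/2) dh = −(0.0176/A) ∫ dt, giving 2√h = 2√h₀ − (0.0176/A) t.
Set h = 0: 2√h₀ = (0.0176/A) t_empty ⇒ t_empty = 2A√h₀/0.0176.
t_empty = 2·6.83·√4.99/0.0176 = 13.660·2.2338/0.0176 = 1733.8 s.

1730 s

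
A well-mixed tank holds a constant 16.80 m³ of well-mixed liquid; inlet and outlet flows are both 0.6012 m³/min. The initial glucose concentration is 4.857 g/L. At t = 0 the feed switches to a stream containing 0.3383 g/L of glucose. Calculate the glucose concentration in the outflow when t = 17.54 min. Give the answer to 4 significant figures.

2.751 g/L

Unsteady species balance (constant V, well mixed): V dC/dt = Q(C_in − C).
So dC/dt = (C_in − C)/τ with τ = V/Q = 16.80/0.6012 = 27.9441 min.
Integrating: C(t) = C_in + (C₀ − C_in) e^(−t/τ).
C(17.54) = 0.3383 + (4.857 − 0.3383)·e^(−17.54/27.9441) = 0.3383 + (4.51870)·0.533828 = 2.75051 g/L.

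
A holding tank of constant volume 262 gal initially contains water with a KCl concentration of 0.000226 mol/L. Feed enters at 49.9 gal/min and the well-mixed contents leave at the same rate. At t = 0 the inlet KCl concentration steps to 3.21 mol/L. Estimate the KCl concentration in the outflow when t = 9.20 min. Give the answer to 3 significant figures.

2.65 mol/L

Accumulation = in − out for the solute gives V dC/dt = Q(C_in − C).
Time constant τ = V/Q = 262/49.9 = 5.2505 min.
C approaches C_in exponentially: C(t) = C_in + (C₀ − C_in) e^(−t/τ).
C(9.20) = 3.21 + (0.000226 − 3.21)·e^(−9.20/5.2505) = 3.21 + (-3.2098)·0.17339 = 2.6535 mol/L.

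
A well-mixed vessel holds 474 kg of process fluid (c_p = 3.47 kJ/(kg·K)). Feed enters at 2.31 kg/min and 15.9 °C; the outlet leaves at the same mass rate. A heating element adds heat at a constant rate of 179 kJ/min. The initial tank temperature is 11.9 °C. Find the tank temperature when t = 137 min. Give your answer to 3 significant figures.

Unsteady energy balance on the tank contents: M c_p dT/dt = ṁ c_p (T_in − T) + 179.
τ = M/ṁ = 205.19 min; T_ss = T_in + Q̇/(ṁ c_p) = 15.9 + 179/(2.31·3.47) = 38.231 °C.
This is linear first-order; T(t) = T_ss + (T₀ − T_ss) e^(−t/τ).
T(137) = 38.231 + (-26.331)·e^(−137/205.19) = 38.231 + (-26.331)·0.51291 = 24.726 °C.

24.7 °C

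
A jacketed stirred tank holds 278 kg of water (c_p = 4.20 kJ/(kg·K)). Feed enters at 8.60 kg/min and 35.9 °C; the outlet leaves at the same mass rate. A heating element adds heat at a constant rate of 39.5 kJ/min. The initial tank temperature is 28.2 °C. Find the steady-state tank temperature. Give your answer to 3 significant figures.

Energy balance: M c_p dT/dt = ṁ c_p (T_in − T) + 39.5.
At steady state dT/dt = 0 ⇒ T_ss = T_in + Q̇/(ṁ c_p) = 35.9 + 39.5/(8.60·4.20) = 36.994 °C.

37.0 °C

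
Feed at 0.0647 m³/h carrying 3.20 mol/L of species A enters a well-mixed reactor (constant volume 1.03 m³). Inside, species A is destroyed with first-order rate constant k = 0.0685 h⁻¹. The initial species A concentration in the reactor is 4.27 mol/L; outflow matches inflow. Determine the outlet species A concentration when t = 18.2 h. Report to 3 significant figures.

Accumulation = in − out − consumed: V dC/dt = Q C_in − Q C − k V C.
This is linear with rate a = Q/V + k = 0.13132 h⁻¹.
C_ss = Q C_in/(Q + kV) = 1.5307 mol/L; C(t) = C_ss + (C₀ − C_ss) e^(−a t).
C(18.2) = 1.5307 + (2.7393)·e^(−0.13132·18.2) = 1.5307 + (2.7393)·0.091635 = 1.7818 mol/L.

1.78 mol/L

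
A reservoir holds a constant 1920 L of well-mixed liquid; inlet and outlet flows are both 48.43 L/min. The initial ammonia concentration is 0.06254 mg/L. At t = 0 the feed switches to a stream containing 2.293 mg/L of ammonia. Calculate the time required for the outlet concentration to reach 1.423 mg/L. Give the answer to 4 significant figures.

37.32 min

Species balance: V dC/dt = Q(C_in − C) ⇒ τ = V/Q = 39.6448 min.
C(t) = C_in + (C₀ − C_in) e^(−t/τ). Set C = 1.423 and solve for t:
e^(−t/τ) = (C − C_in)/(C₀ − C_in) = (1.423 − 2.293)/(0.06254 − 2.293) = 0.390054
t = −τ ln(…) = 39.6448 × 0.941470 = 37.3244 min.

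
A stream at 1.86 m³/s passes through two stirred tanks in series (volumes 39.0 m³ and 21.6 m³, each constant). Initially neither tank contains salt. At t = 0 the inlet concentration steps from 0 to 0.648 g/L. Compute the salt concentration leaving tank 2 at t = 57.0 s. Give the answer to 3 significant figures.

Species balance on tank i: dCᵢ/dt = (Cᵢ₋₁ − Cᵢ)/τᵢ with τᵢ = Vᵢ/Q.
τ₁ = 39.0/1.86 = 20.968 s; τ₂ = 21.6/1.86 = 11.613 s.
Solving the cascade with C₁(0)=C₂(0)=0 gives C₂(t) = C_in[1 − (τ₁ e^(−t/τ₁) − τ₂ e^(−t/τ₂))/(τ₁ − τ₂)].
At t = 57.0: e^(−t/τ₁) = 0.065976, e^(−t/τ₂) = 0.0073848.
C₂ = 0.648·[1 − (20.968·0.065976 − 11.613·0.0073848)/(9.3548)] = 0.648·0.86129 = 0.55812 g/L.

0.558 g/L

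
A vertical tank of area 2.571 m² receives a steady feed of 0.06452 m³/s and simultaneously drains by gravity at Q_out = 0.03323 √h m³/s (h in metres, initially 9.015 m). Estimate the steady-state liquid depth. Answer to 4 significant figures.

3.770 m

Level balance: A dh/dt = 0.06452 − 0.03323 √h. Setting dh/dt = 0:
Q_in = 0.03323 √h_ss ⇒ √h_ss = 0.06452/0.03323 = 1.94162.
h_ss = 1.94162² = 3.76988 m. (Since h₀ = 9.015 m > h_ss, the level will fall toward this value.)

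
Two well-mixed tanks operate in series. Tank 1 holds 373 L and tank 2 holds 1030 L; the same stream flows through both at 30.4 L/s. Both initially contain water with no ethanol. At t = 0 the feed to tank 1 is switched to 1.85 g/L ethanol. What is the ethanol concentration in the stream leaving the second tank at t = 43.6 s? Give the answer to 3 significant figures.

Time constants: τᵢ = Vᵢ/Q for each well-mixed tank.
τ₁ = 373/30.4 = 12.270 s; τ₂ = 1030/30.4 = 33.882 s.
Solving the cascade with C₁(0)=C₂(0)=0 gives C₂(t) = C_in[1 − (τ₁ e^(−t/τ₁) − τ₂ e^(−t/τ₂))/(τ₁ − τ₂)].
At t = 43.6: e^(−t/τ₁) = 0.028625, e^(−t/τ₂) = 0.27614.
C₂ = 1.85·[1 − (12.270·0.028625 − 33.882·0.27614)/(-21.612)] = 1.85·0.58333 = 1.0792 g/L.

1.08 g/L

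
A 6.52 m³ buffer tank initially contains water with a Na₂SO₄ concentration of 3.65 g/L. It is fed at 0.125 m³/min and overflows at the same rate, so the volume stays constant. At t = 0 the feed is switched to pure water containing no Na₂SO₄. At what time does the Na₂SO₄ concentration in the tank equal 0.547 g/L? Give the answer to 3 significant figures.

Species balance: V dC/dt = Q(C_in − C) ⇒ τ = V/Q = 52.160 min.
C(t) = C_in + (C₀ − C_in) e^(−t/τ). Set C = 0.547 and solve for t:
e^(−t/τ) = (C − C_in)/(C₀ − C_in) = (0.547 − 0)/(3.65 − 0) = 0.14986
t = −τ ln(…) = 52.160 × 1.8980 = 99.001 min.

99.0 min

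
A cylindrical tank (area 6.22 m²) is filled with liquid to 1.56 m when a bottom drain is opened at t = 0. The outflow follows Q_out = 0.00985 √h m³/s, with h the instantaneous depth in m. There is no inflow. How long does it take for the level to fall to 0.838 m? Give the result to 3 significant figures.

421 s

With no inflow, A dh/dt = −0.00985 √h.
Separate and integrate: 2(√h − √h₀) = −(0.00985/A) t.
t = 2A(√h₀ − √h)/0.00985 = 2·6.22·(√1.56 − √0.838)/0.00985
  = 12.440 × (1.2490 − 0.91542) / 0.00985 = 421.29 s.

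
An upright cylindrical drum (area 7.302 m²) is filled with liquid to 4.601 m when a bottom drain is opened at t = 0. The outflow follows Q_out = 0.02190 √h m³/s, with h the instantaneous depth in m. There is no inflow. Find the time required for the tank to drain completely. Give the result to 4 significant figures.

1430 s

With no inflow, A dh/dt = −0.02190 √h.
This is separable: 2 d(√h)/dt = −0.02190/A, so √h = √h₀ − (0.02190/(2A)) t.
Set h = 0: 2√h₀ = (0.02190/A) t_empty ⇒ t_empty = 2A√h₀/0.02190.
t_empty = 2·7.302·√4.601/0.02190 = 14.6040·2.14499/0.02190 = 1430.39 s.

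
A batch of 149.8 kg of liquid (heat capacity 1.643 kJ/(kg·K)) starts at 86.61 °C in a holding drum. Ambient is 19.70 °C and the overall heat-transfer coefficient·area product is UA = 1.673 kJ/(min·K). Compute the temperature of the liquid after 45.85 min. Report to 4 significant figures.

68.69 °C

M c_p dT/dt = −UA(T − T_amb).
dT/dt = (T_ss − T)/τ with T_ss = T_amb = 19.7000 °C, τ = M c_p/UA = 149.8·1.643/1.673 = 147.114 min.
This is linear first-order; T(t) = T_ss + (T₀ − T_ss) e^(−t/τ).
T(45.85) = 19.7000 + (66.9100)·0.732228 = 68.6934 °C.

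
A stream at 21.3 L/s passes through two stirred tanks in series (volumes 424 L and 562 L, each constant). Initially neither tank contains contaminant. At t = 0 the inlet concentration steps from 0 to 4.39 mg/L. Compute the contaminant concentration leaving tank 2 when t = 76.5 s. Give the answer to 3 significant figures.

3.69 mg/L

Each tank obeys Vᵢ dCᵢ/dt = Q(Cᵢ₋₁ − Cᵢ), so τᵢ = Vᵢ/Q.
τ₁ = 424/21.3 = 19.906 s; τ₂ = 562/21.3 = 26.385 s.
Solving the cascade with C₁(0)=C₂(0)=0 gives C₂(t) = C_in[1 − (τ₁ e^(−t/τ₁) − τ₂ e^(−t/τ₂))/(τ₁ − τ₂)].
At t = 76.5: e^(−t/τ₁) = 0.021428, e^(−t/τ₂) = 0.055057.
C₂ = 4.39·[1 − (19.906·0.021428 − 26.385·0.055057)/(-6.4789)] = 4.39·0.84162 = 3.6947 mg/L.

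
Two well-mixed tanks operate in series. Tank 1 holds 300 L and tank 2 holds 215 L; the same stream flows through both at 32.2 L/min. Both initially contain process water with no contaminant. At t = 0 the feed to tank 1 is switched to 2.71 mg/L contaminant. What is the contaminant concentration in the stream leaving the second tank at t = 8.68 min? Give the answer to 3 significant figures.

0.811 mg/L

Species balance on tank i: dCᵢ/dt = (Cᵢ₋₁ − Cᵢ)/τᵢ with τᵢ = Vᵢ/Q.
τ₁ = 300/32.2 = 9.3168 min; τ₂ = 215/32.2 = 6.6770 min.
Solving the cascade with C₁(0)=C₂(0)=0 gives C₂(t) = C_in[1 − (τ₁ e^(−t/τ₁) − τ₂ e^(−t/τ₂))/(τ₁ − τ₂)].
At t = 8.68: e^(−t/τ₁) = 0.39390, e^(−t/τ₂) = 0.27254.
C₂ = 2.71·[1 − (9.3168·0.39390 − 6.6770·0.27254)/(2.6398)] = 2.71·0.29912 = 0.81060 mg/L.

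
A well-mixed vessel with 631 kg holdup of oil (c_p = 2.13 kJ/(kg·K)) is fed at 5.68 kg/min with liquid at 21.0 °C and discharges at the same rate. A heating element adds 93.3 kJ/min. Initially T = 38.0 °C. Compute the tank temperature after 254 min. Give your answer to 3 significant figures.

29.7 °C

Unsteady energy balance on the tank contents: M c_p dT/dt = ṁ c_p (T_in − T) + 93.3.
Rearrange: dT/dt = (T_ss − T)/τ with τ = M/ṁ = 111.09 min and T_ss = T_in + Q̇/(ṁ c_p) = 28.712 °C.
T approaches T_ss exponentially: T(t) = T_ss + (T₀ − T_ss) e^(−t/τ).
T(254) = 28.712 + (9.2882)·e^(−254/111.09) = 28.712 + (9.2882)·0.10163 = 29.656 °C.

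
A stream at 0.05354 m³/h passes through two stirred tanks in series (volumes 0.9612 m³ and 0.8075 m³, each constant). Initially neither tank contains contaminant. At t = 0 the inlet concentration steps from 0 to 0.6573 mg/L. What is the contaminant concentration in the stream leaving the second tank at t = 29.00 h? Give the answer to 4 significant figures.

Each tank obeys Vᵢ dCᵢ/dt = Q(Cᵢ₋₁ − Cᵢ), so τᵢ = Vᵢ/Q.
τ₁ = 0.9612/0.05354 = 17.9529 h; τ₂ = 0.8075/0.05354 = 15.0822 h.
Solving the cascade with C₁(0)=C₂(0)=0 gives C₂(t) = C_in[1 − (τ₁ e^(−t/τ₁) − τ₂ e^(−t/τ₂))/(τ₁ − τ₂)].
At t = 29.00: e^(−t/τ₁) = 0.198824, e^(−t/τ₂) = 0.146197.
C₂ = 0.6573·[1 − (17.9529·0.198824 − 15.0822·0.146197)/(2.87075)] = 0.6573·0.524688 = 0.344878 mg/L.

0.3449 mg/L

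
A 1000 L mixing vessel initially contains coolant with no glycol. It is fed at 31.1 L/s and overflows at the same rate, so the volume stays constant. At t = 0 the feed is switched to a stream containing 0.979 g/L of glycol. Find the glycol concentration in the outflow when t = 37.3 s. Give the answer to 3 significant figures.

Accumulation = in − out for the solute gives V dC/dt = Q(C_in − C).
So dC/dt = (C_in − C)/τ with τ = V/Q = 1000/31.1 = 32.154 s.
C approaches C_in exponentially: C(t) = C_in + (C₀ − C_in) e^(−t/τ).
C(37.3) = 0.979 + (0 − 0.979)·e^(−37.3/32.154) = 0.979 + (-0.97900)·0.31348 = 0.67211 g/L.

0.672 g/L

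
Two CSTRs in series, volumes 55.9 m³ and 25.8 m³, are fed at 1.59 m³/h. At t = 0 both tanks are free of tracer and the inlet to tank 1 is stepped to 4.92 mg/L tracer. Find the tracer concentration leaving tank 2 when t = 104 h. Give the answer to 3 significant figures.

4.45 mg/L

Each tank obeys Vᵢ dCᵢ/dt = Q(Cᵢ₋₁ − Cᵢ), so τᵢ = Vᵢ/Q.
τ₁ = 55.9/1.59 = 35.157 h; τ₂ = 25.8/1.59 = 16.226 h.
Tank 1: C₁ = C_in(1 − e^(−t/τ₁)). Tank 2 (τ₁ ≠ τ₂): C₂ = C_in[1 − (τ₁ e^(−t/τ₁) − τ₂ e^(−t/τ₂))/(τ₁ − τ₂)].
At t = 104: e^(−t/τ₁) = 0.051915, e^(−t/τ₂) = 0.0016462.
C₂ = 4.92·[1 − (35.157·0.051915 − 16.226·0.0016462)/(18.931)] = 4.92·0.90500 = 4.4526 mg/L.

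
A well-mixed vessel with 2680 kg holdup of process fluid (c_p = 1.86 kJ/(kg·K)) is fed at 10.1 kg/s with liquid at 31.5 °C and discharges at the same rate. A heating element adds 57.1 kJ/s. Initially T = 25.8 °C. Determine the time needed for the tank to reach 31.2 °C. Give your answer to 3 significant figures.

First-law balance (no shaft work): M c_p dT/dt = ṁ c_p (T_in − T) + 57.1.
τ = M/ṁ = 265.35 s; T_ss = T_in + Q̇/(ṁ c_p) = 34.539 °C.
T(t) = T_ss + (T₀ − T_ss) e^(−t/τ). Set T = 31.2:
e^(−t/τ) = (31.2 − 34.539)/(25.8 − 34.539) = 0.38212
t = −265.35 · ln(0.38212) = 255.27 s.

255 s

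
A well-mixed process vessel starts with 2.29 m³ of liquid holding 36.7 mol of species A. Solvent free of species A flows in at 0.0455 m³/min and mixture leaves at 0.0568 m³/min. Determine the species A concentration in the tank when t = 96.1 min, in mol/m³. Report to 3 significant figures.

1.20 mol/m³

Total volume: dV/dt = Q_in − Q_out = -0.011300 m³/min, so V(t) = 2.29 − 0.011300 t and V(96.1) = 1.2041 m³.
Species balance (pure solvent in): dm/dt = −Q_out · m/V(t).
dm/m = −Q_out dt/(V₀ − 0.011300 t); integrating gives ln(m/m₀) = −(Q_out/(Q_in−Q_out)) ln(V/V₀).
m = m₀ (V₀/V)^(Q_out/(Q_in−Q_out)) = 36.7 × (2.29/1.2041)^(-5.0265) = 1.4499 mol.
C = m/V = 1.4499/1.2041 = 1.2042 mol/m³.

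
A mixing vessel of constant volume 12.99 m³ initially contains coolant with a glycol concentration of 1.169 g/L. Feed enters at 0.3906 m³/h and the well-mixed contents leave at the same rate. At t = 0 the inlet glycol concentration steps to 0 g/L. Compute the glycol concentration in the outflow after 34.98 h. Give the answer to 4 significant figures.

0.4083 g/L

Transient balance on the dissolved component: V dC/dt = Q(C_in − C).
Rewrite as dC/dt + C/τ = C_in/τ, τ = V/Q = 33.2565 h.
Solution: C(t) = C_in + (C₀ − C_in) e^(−t/τ).
C(34.98) = 0 + (1.169 − 0)·e^(−34.98/33.2565) = 0 + (1.16900)·0.349300 = 0.408332 g/L.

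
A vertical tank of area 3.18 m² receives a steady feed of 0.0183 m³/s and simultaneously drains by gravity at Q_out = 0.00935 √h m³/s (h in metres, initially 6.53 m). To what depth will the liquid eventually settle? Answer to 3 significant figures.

Level balance: A dh/dt = 0.0183 − 0.00935 √h. Setting dh/dt = 0:
Q_in = 0.00935 √h_ss ⇒ √h_ss = 0.0183/0.00935 = 1.9572.
h_ss = 1.9572² = 3.8307 m. (Since h₀ = 6.53 m > h_ss, the level will fall toward this value.)

3.83 m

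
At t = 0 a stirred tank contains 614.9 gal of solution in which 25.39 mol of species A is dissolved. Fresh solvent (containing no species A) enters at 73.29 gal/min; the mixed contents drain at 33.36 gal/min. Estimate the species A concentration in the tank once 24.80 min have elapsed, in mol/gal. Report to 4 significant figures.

0.007096 mol/gal

Total volume: dV/dt = Q_in − Q_out = 39.9300 gal/min, so V(t) = 614.9 + 39.9300 t and V(24.80) = 1605.16 gal.
Solute balance: dm/dt = 0 − Q_out C = −Q_out m/V(t).
dm/m = −Q_out dt/(V₀ + 39.9300 t); integrating gives ln(m/m₀) = −(Q_out/(Q_in−Q_out)) ln(V/V₀).
m = m₀ (V₀/V)^(Q_out/(Q_in−Q_out)) = 25.39 × (614.9/1605.16)^(0.835462) = 11.3897 mol.
C = m/V = 11.3897/1605.16 = 0.00709568 mol/gal.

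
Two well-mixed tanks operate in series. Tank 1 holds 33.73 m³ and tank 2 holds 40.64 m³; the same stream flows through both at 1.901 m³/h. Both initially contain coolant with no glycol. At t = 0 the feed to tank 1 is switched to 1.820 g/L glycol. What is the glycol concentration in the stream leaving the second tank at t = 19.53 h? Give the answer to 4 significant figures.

0.4818 g/L

Species balance on tank i: dCᵢ/dt = (Cᵢ₋₁ − Cᵢ)/τᵢ with τᵢ = Vᵢ/Q.
τ₁ = 33.73/1.901 = 17.7433 h; τ₂ = 40.64/1.901 = 21.3782 h.
Solving the cascade with C₁(0)=C₂(0)=0 gives C₂(t) = C_in[1 − (τ₁ e^(−t/τ₁) − τ₂ e^(−t/τ₂))/(τ₁ − τ₂)].
At t = 19.53: e^(−t/τ₁) = 0.332639, e^(−t/τ₂) = 0.401099.
C₂ = 1.820·[1 − (17.7433·0.332639 − 21.3782·0.401099)/(-3.63493)] = 1.820·0.264724 = 0.481797 g/L.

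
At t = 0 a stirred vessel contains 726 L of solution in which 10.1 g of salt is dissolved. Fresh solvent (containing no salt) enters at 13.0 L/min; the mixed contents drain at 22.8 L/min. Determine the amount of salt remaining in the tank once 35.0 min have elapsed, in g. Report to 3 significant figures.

2.28 g

Total volume: dV/dt = Q_in − Q_out = -9.8000 L/min, so V(t) = 726 − 9.8000 t and V(35.0) = 383.00 L.
Solute balance: dm/dt = 0 − Q_out C = −Q_out m/V(t).
dm/m = −Q_out dt/(V₀ − 9.8000 t); integrating gives ln(m/m₀) = −(Q_out/(Q_in−Q_out)) ln(V/V₀).
m = m₀ (V₀/V)^(Q_out/(Q_in−Q_out)) = 10.1 × (726/383.00)^(-2.3265) = 2.2812 g.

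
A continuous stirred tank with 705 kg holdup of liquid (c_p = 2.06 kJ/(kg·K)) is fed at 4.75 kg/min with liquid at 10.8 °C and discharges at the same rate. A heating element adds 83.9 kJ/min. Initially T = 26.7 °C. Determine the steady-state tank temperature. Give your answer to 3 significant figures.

19.4 °C

First-law balance (no shaft work): M c_p dT/dt = ṁ c_p (T_in − T) + 83.9.
At steady state dT/dt = 0 ⇒ T_ss = T_in + Q̇/(ṁ c_p) = 10.8 + 83.9/(4.75·2.06) = 19.374 °C.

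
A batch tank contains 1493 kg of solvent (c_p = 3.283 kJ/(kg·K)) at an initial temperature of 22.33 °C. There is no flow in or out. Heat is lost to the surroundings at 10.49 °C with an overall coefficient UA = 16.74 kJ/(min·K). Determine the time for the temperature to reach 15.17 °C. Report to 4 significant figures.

271.8 min

Energy balance: M c_p dT/dt = −UA(T − T_amb).
τ = M c_p/UA = 292.803 min; T_ss = T_amb = 10.4900 °C.
T(t) = T_ss + (T₀ − T_ss)e^(−t/τ); set T = 15.17:
t = −τ ln[(T − T_ss)/(T₀ − T_ss)] = −292.803 · ln(0.395270) = 271.775 min.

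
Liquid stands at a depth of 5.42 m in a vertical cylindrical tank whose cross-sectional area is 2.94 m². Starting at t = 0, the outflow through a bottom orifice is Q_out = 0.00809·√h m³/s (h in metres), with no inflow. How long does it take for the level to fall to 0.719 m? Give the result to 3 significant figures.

1080 s

With no inflow, A dh/dt = −0.00809 √h.
Separate and integrate: 2(√h − √h₀) = −(0.00809/A) t.
t = 2A(√h₀ − √h)/0.00809 = 2·2.94·(√5.42 − √0.719)/0.00809
  = 5.8800 × (2.3281 − 0.84794) / 0.00809 = 1075.8 s.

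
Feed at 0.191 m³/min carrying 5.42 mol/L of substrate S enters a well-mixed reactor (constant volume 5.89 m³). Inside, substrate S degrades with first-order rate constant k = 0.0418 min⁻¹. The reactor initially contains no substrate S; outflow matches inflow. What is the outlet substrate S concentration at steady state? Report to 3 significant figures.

2.37 mol/L

Species balance: V dC/dt = Q C_in − Q C − k V C.
Steady state (dC/dt = 0): C_ss = Q C_in/(Q + kV) = C_in/(1 + kV/Q).
C_ss = 0.191·5.42/(0.191 + 0.0418·5.89) = 1.0352/0.43720 = 2.3678 mol/L.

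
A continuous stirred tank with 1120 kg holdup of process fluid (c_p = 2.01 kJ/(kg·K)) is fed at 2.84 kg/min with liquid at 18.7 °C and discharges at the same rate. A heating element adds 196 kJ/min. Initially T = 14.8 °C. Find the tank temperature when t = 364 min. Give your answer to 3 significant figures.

Energy balance: M c_p dT/dt = ṁ c_p (T_in − T) + 196.
Rearrange: dT/dt = (T_ss − T)/τ with τ = M/ṁ = 394.37 min and T_ss = T_in + Q̇/(ṁ c_p) = 53.035 °C.
T approaches T_ss exponentially: T(t) = T_ss + (T₀ − T_ss) e^(−t/τ).
T(364) = 53.035 + (-38.235)·e^(−364/394.37) = 53.035 + (-38.235)·0.39733 = 37.843 °C.

37.8 °C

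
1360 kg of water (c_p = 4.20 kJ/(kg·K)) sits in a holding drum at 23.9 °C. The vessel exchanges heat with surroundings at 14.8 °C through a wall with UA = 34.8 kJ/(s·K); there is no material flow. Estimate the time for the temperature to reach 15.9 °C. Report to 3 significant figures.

347 s

M c_p dT/dt = −UA(T − T_amb).
τ = M c_p/UA = 164.14 s; T_ss = T_amb = 14.800 °C.
T(t) = T_ss + (T₀ − T_ss)e^(−t/τ); set T = 15.9:
t = −τ ln[(T − T_ss)/(T₀ − T_ss)] = −164.14 · ln(0.12088) = 346.82 s.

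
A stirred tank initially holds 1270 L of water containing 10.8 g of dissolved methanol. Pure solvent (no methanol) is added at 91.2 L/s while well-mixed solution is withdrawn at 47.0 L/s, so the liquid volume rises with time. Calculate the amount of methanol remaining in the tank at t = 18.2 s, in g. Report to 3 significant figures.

6.41 g

Let m(t) be the amount of methanol. Volume: V(t) = V₀ + (Q_in − Q_out) t = 1270 + 44.200 t; V(18.2) = 2074.4 L.
No methanol enters, so dm/dt = −Q_out · (m/V).
dm/m = −Q_out dt/(V₀ + 44.200 t); integrating gives ln(m/m₀) = −(Q_out/(Q_in−Q_out)) ln(V/V₀).
m = m₀ (V₀/V)^(Q_out/(Q_in−Q_out)) = 10.8 × (1270/2074.4)^(1.0633) = 6.4095 g.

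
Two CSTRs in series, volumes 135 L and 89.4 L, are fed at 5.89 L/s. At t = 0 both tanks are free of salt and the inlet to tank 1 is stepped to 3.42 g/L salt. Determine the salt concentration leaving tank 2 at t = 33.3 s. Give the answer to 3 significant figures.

1.80 g/L

Time constants: τᵢ = Vᵢ/Q for each well-mixed tank.
τ₁ = 135/5.89 = 22.920 s; τ₂ = 89.4/5.89 = 15.178 s.
Tank 1: C₁ = C_in(1 − e^(−t/τ₁)). Tank 2 (τ₁ ≠ τ₂): C₂ = C_in[1 − (τ₁ e^(−t/τ₁) − τ₂ e^(−t/τ₂))/(τ₁ − τ₂)].
At t = 33.3: e^(−t/τ₁) = 0.23390, e^(−t/τ₂) = 0.11148.
C₂ = 3.42·[1 − (22.920·0.23390 − 15.178·0.11148)/(7.7419)] = 3.42·0.52609 = 1.7992 g/L.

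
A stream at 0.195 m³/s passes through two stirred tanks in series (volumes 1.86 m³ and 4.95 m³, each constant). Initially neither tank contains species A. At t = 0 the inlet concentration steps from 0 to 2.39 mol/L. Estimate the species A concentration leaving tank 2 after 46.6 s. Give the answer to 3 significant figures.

Species balance on tank i: dCᵢ/dt = (Cᵢ₋₁ − Cᵢ)/τᵢ with τᵢ = Vᵢ/Q.
τ₁ = 1.86/0.195 = 9.5385 s; τ₂ = 4.95/0.195 = 25.385 s.
Tank 1: C₁ = C_in(1 − e^(−t/τ₁)). Tank 2 (τ₁ ≠ τ₂): C₂ = C_in[1 − (τ₁ e^(−t/τ₁) − τ₂ e^(−t/τ₂))/(τ₁ − τ₂)].
At t = 46.6: e^(−t/τ₁) = 0.0075555, e^(−t/τ₂) = 0.15949.
C₂ = 2.39·[1 − (9.5385·0.0075555 − 25.385·0.15949)/(-15.846)] = 2.39·0.74905 = 1.7902 mol/L.

1.79 mol/L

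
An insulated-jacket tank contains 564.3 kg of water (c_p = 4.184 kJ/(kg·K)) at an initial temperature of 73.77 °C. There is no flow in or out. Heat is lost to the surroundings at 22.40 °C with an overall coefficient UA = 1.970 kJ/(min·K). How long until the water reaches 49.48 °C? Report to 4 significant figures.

M c_p dT/dt = −UA(T − T_amb).
τ = M c_p/UA = 1198.49 min; T_ss = T_amb = 22.4000 °C.
T(t) = T_ss + (T₀ − T_ss)e^(−t/τ); set T = 49.48:
t = −τ ln[(T − T_ss)/(T₀ − T_ss)] = −1198.49 · ln(0.527156) = 767.346 min.

767.3 min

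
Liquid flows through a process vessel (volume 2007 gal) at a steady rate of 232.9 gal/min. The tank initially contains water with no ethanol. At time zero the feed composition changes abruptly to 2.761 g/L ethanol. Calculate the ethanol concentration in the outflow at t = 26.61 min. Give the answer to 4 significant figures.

Unsteady species balance (constant V, well mixed): V dC/dt = Q(C_in − C).
Time constant τ = V/Q = 2007/232.9 = 8.61743 min.
Integrating: C(t) = C_in + (C₀ − C_in) e^(−t/τ).
C(26.61) = 2.761 + (0 − 2.761)·e^(−26.61/8.61743) = 2.761 + (-2.76100)·0.0455964 = 2.63511 g/L.

2.635 g/L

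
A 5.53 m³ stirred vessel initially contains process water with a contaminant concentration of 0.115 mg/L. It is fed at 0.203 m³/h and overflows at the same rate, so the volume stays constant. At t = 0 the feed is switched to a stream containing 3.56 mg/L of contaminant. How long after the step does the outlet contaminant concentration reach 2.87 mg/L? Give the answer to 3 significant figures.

Mass balance on the solute (V constant): V dC/dt = Q(C_in − C), so τ = V/Q = 27.241 h.
C(t) = C_in + (C₀ − C_in) e^(−t/τ). Set C = 2.87 and solve for t:
e^(−t/τ) = (C − C_in)/(C₀ − C_in) = (2.87 − 3.56)/(0.115 − 3.56) = 0.20029
t = −τ ln(…) = 27.241 × 1.6080 = 43.804 h.

43.8 h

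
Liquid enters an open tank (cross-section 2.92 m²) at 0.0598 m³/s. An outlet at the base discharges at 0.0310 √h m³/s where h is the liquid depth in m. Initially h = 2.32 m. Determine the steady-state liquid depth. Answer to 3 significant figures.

3.72 m

A dh/dt = Q_in − 0.0310 √h. Steady state requires inflow = outflow:
Q_in = 0.0310 √h_ss ⇒ √h_ss = 0.0598/0.0310 = 1.9290.
h_ss = 1.9290² = 3.7212 m. (Since h₀ = 2.32 m < h_ss, the level will rise toward this value.)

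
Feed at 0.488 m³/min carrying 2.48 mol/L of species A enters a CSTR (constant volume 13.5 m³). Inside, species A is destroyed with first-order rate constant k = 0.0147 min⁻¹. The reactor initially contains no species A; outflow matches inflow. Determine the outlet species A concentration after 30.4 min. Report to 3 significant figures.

1.39 mol/L

Accumulation = in − out − consumed: V dC/dt = Q C_in − Q C − k V C.
This is linear with rate a = Q/V + k = 0.050848 min⁻¹.
C_ss = Q C_in/(Q + kV) = 1.7630 mol/L; C(t) = C_ss + (C₀ − C_ss) e^(−a t).
C(30.4) = 1.7630 + (-1.7630)·e^(−0.050848·30.4) = 1.7630 + (-1.7630)·0.21314 = 1.3873 mol/L.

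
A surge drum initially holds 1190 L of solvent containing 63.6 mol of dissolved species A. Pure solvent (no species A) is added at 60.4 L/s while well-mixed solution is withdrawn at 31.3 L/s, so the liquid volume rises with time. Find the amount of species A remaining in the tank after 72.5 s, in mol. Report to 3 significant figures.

21.2 mol

Total volume: dV/dt = Q_in − Q_out = 29.100 L/s, so V(t) = 1190 + 29.100 t and V(72.5) = 3299.8 L.
Solute balance: dm/dt = 0 − Q_out C = −Q_out m/V(t).
Separate: dm/m = −Q_out dt/V(t) ⇒ ln(m/m₀) = −(Q_out/(Q_in−Q_out)) ln(V/V₀).
m = m₀ (V₀/V)^(Q_out/(Q_in−Q_out)) = 63.6 × (1190/3299.8)^(1.0756) = 21.234 mol.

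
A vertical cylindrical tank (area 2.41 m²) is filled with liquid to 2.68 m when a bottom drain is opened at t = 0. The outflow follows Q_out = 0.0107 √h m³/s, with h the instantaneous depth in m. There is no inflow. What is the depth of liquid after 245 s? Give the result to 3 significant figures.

A dh/dt = −Q_out = −0.0107 √h.
Separate and integrate: 2(√h − √h₀) = −(0.0107/A) t.
√h = √2.68 − 0.0107·245/(2·2.41) = 1.6371 − 0.54388 = 1.0932.
h = 1.0932² = 1.1951 m.

1.20 m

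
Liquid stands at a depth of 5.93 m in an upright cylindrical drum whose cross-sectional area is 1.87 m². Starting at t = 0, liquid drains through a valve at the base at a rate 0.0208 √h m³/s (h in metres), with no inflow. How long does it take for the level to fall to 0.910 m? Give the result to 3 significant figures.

With no inflow, A dh/dt = −0.0208 √h.
This is separable: 2 d(√h)/dt = −0.0208/A, so √h = √h₀ − (0.0208/(2A)) t.
t = 2A(√h₀ − √h)/0.0208 = 2·1.87·(√5.93 − √0.910)/0.0208
  = 3.7400 × (2.4352 − 0.95394) / 0.0208 = 266.33 s.

266 s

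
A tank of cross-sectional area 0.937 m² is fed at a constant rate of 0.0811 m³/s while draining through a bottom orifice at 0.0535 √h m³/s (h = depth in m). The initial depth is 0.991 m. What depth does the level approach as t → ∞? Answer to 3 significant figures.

2.30 m

Mass balance (ρ constant): A dh/dt = Q_in − 0.0535 √h. At steady state dh/dt = 0:
Q_in = 0.0535 √h_ss ⇒ √h_ss = 0.0811/0.0535 = 1.5159.
h_ss = 1.5159² = 2.2979 m. (Since h₀ = 0.991 m < h_ss, the level will rise toward this value.)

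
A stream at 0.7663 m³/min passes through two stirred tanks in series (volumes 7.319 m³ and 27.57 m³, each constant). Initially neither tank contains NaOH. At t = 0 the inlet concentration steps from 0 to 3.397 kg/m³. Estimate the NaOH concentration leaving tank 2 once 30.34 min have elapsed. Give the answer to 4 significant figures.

Each tank obeys Vᵢ dCᵢ/dt = Q(Cᵢ₋₁ − Cᵢ), so τᵢ = Vᵢ/Q.
τ₁ = 7.319/0.7663 = 9.55109 min; τ₂ = 27.57/0.7663 = 35.9781 min.
Solving the cascade with C₁(0)=C₂(0)=0 gives C₂(t) = C_in[1 − (τ₁ e^(−t/τ₁) − τ₂ e^(−t/τ₂))/(τ₁ − τ₂)].
At t = 30.34: e^(−t/τ₁) = 0.0417272, e^(−t/τ₂) = 0.430292.
C₂ = 3.397·[1 − (9.55109·0.0417272 − 35.9781·0.430292)/(-26.4270)] = 3.397·0.429275 = 1.45825 kg/m³.

1.458 kg/m³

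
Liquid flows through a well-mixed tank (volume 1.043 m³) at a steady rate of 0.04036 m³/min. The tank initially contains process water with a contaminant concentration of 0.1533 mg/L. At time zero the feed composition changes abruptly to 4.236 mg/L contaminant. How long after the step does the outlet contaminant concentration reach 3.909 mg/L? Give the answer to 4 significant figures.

65.24 min

Accumulation = in − out for the solute gives V dC/dt = Q(C_in − C), so τ = V/Q = 25.8424 min.
C(t) = C_in + (C₀ − C_in) e^(−t/τ). Set C = 3.909 and solve for t:
e^(−t/τ) = (C − C_in)/(C₀ − C_in) = (3.909 − 4.236)/(0.1533 − 4.236) = 0.0800941
t = −τ ln(…) = 25.8424 × 2.52455 = 65.2406 min.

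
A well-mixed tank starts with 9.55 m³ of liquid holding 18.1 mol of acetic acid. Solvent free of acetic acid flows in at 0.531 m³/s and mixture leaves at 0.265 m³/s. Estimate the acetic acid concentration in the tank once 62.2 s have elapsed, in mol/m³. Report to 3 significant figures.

Let m(t) be the amount of acetic acid. Volume: V(t) = V₀ + (Q_in − Q_out) t = 9.55 + 0.26600 t; V(62.2) = 26.095 m³.
Solute balance: dm/dt = 0 − Q_out C = −Q_out m/V(t).
Separate: dm/m = −Q_out dt/V(t) ⇒ ln(m/m₀) = −(Q_out/(Q_in−Q_out)) ln(V/V₀).
m = m₀ (V₀/V)^(Q_out/(Q_in−Q_out)) = 18.1 × (9.55/26.095)^(0.99624) = 6.6491 mol.
C = m/V = 6.6491/26.095 = 0.25480 mol/m³.

0.255 mol/m³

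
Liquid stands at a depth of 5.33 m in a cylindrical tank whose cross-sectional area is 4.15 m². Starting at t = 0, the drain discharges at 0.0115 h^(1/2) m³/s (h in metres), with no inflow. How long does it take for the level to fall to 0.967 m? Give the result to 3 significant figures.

957 s

Mass balance (ρ constant): A dh/dt = −0.0115 √h.
∫ h^(−1/2) dh = −(0.0115/A) ∫ dt, giving 2√h = 2√h₀ − (0.0115/A) t.
t = 2A(√h₀ − √h)/0.0115 = 2·4.15·(√5.33 − √0.967)/0.0115
  = 8.3000 × (2.3087 − 0.98336) / 0.0115 = 956.53 s.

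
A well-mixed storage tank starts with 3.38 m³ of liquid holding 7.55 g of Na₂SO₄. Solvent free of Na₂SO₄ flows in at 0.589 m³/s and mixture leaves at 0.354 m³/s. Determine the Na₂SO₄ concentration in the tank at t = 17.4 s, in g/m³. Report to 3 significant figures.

0.306 g/m³

Let m(t) be the amount of Na₂SO₄. Volume: V(t) = V₀ + (Q_in − Q_out) t = 3.38 + 0.23500 t; V(17.4) = 7.4690 m³.
Solute balance: dm/dt = 0 − Q_out C = −Q_out m/V(t).
dm/m = −Q_out dt/(V₀ + 0.23500 t); integrating gives ln(m/m₀) = −(Q_out/(Q_in−Q_out)) ln(V/V₀).
m = m₀ (V₀/V)^(Q_out/(Q_in−Q_out)) = 7.55 × (3.38/7.4690)^(1.5064) = 2.2868 g.
C = m/V = 2.2868/7.4690 = 0.30617 g/m³.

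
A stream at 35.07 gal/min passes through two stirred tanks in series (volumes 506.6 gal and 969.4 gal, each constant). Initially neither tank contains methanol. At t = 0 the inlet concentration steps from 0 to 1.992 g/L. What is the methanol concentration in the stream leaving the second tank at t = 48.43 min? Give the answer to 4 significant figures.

Species balance on tank i: dCᵢ/dt = (Cᵢ₋₁ − Cᵢ)/τᵢ with τᵢ = Vᵢ/Q.
τ₁ = 506.6/35.07 = 14.4454 min; τ₂ = 969.4/35.07 = 27.6419 min.
Solving the cascade with C₁(0)=C₂(0)=0 gives C₂(t) = C_in[1 − (τ₁ e^(−t/τ₁) − τ₂ e^(−t/τ₂))/(τ₁ − τ₂)].
At t = 48.43: e^(−t/τ₁) = 0.0349924, e^(−t/τ₂) = 0.173418.
C₂ = 1.992·[1 − (14.4454·0.0349924 − 27.6419·0.173418)/(-13.1965)] = 1.992·0.675056 = 1.34471 g/L.

1.345 g/L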